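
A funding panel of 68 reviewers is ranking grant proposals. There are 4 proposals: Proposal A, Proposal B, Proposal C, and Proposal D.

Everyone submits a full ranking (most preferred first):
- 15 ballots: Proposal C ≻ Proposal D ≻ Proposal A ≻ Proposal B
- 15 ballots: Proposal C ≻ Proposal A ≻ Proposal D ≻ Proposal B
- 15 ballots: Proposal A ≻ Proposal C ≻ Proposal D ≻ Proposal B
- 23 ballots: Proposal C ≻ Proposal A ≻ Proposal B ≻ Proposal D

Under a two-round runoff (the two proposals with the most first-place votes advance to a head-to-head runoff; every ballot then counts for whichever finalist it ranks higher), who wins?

Proposal C

Round 1 first-place votes: Proposal A 15, Proposal B 0, Proposal C 53, Proposal D 0. Proposal C and Proposal A advance.
Runoff: Proposal C is ranked above Proposal A on 53 ballots, Proposal A above Proposal C on 15.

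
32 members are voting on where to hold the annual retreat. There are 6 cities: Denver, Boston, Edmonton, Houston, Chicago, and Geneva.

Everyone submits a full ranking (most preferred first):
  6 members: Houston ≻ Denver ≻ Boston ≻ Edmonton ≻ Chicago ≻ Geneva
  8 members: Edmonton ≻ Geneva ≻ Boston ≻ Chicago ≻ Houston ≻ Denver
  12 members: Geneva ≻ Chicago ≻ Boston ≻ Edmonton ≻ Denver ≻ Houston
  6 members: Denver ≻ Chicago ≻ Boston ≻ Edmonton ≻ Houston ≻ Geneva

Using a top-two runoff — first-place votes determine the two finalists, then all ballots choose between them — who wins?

Round 1 first-place votes: Denver 6, Boston 0, Edmonton 8, Houston 6, Chicago 0, Geneva 12. Geneva and Edmonton advance.
Runoff: Geneva is ranked above Edmonton on 12 ballots, Edmonton above Geneva on 20.

Edmonton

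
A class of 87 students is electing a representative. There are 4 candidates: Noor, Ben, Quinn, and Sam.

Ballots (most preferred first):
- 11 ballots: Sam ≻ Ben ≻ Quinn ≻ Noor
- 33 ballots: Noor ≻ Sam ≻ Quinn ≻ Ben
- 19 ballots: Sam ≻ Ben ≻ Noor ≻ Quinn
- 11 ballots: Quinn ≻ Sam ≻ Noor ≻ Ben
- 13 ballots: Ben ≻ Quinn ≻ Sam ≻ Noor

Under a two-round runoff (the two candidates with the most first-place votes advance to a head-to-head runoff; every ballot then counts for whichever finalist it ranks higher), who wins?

Round 1 first-place votes: Noor 33, Ben 13, Quinn 11, Sam 30. Noor and Sam advance.
Runoff: Noor is ranked above Sam on 33 ballots, Sam above Noor on 54.

Sam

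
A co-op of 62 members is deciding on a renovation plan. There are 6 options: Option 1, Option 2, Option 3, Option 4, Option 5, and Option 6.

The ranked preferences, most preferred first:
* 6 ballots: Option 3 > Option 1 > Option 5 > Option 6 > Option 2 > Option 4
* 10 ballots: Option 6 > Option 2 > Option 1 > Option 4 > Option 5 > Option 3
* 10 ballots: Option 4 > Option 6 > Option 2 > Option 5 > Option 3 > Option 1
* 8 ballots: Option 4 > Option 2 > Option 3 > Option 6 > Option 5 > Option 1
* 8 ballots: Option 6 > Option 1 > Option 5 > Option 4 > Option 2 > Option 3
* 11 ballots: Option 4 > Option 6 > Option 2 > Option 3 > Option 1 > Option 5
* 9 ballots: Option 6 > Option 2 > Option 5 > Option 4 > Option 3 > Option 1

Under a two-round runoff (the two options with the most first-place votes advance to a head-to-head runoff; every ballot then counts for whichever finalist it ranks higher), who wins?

Round 1 first-place votes: Option 1 0, Option 2 0, Option 3 6, Option 4 29, Option 5 0, Option 6 27. Option 4 and Option 6 advance.
Runoff: Option 4 is ranked above Option 6 on 29 ballots, Option 6 above Option 4 on 33.

Option 6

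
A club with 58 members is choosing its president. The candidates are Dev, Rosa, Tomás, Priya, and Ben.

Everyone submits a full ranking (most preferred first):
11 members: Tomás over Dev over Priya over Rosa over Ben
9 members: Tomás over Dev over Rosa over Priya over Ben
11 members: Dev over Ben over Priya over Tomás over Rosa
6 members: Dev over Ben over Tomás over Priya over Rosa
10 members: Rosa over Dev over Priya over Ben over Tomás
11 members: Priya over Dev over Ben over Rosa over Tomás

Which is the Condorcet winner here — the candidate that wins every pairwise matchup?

Dev vs Rosa: 48–10
Dev vs Tomás: 38–20
Dev vs Priya: 47–11
Dev vs Ben: 58–0
Dev beats every other candidate.

Dev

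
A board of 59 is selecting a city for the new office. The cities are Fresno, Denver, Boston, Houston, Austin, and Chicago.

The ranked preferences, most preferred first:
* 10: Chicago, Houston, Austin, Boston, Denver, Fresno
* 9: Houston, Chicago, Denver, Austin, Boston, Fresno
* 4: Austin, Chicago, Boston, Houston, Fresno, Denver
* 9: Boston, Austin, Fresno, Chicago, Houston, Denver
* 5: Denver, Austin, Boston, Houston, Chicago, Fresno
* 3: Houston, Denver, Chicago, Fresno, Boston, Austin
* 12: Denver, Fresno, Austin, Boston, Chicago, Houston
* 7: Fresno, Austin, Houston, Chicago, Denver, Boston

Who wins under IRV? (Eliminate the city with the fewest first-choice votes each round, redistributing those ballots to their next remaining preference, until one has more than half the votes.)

Round 1: Fresno 7, Denver 17, Boston 9, Houston 12, Austin 4, Chicago 10. Austin eliminated.
Round 2: Fresno 7, Denver 17, Boston 9, Houston 12, Chicago 14. Fresno eliminated.
Round 3: Denver 17, Boston 9, Houston 19, Chicago 14. Boston eliminated.
Round 4: Denver 17, Houston 19, Chicago 23. Denver eliminated.
Round 5: Houston 24, Chicago 35. Chicago has a majority (≥30).

Chicago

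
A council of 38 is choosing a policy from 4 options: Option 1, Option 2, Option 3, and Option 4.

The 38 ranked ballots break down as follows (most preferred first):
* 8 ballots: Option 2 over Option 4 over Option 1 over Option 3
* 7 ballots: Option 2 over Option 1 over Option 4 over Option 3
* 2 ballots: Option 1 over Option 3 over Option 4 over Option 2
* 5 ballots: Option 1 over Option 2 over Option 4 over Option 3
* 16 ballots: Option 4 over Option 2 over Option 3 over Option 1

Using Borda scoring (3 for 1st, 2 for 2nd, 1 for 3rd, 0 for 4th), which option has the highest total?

Option 1: 8×1 + 7×2 + 2×3 + 5×3 + 16×0 = 43
Option 2: 8×3 + 7×3 + 2×0 + 5×2 + 16×2 = 87
Option 3: 8×0 + 7×0 + 2×2 + 5×0 + 16×1 = 20
Option 4: 8×2 + 7×1 + 2×1 + 5×1 + 16×3 = 78

Option 2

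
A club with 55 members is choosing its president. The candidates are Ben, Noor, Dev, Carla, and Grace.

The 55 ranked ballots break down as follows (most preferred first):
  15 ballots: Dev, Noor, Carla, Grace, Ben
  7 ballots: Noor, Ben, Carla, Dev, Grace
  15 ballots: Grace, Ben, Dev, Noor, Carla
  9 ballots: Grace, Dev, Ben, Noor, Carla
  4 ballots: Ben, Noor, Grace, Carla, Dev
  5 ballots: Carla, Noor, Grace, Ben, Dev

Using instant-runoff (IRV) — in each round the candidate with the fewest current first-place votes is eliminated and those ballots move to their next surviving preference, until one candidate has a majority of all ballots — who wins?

Round 1: Ben 4, Noor 7, Dev 15, Carla 5, Grace 24. Ben eliminated.
Round 2: Noor 11, Dev 15, Carla 5, Grace 24. Carla eliminated.
Round 3: Noor 16, Dev 15, Grace 24. Dev eliminated.
Round 4: Noor 31, Grace 24. Noor has a majority (≥28).

Noor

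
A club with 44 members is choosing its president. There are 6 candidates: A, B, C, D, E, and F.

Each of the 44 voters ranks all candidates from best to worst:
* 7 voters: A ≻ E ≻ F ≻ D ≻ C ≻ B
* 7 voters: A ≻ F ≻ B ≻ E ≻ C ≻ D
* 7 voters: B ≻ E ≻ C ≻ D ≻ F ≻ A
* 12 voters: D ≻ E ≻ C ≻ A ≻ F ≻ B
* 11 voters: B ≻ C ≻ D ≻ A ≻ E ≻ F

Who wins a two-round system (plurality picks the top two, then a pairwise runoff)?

A

Round 1 first-place votes: A 14, B 18, C 0, D 12, E 0, F 0. B and A advance.
Runoff: B is ranked above A on 18 ballots, A above B on 26.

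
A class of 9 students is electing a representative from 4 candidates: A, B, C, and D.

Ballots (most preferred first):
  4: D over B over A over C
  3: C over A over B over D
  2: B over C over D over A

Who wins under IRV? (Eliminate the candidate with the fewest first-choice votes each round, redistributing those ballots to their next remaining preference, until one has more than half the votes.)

Round 1: A 0, B 2, C 3, D 4. A eliminated.
Round 2: B 2, C 3, D 4. B eliminated.
Round 3: C 5, D 4. C has a majority (≥5).

C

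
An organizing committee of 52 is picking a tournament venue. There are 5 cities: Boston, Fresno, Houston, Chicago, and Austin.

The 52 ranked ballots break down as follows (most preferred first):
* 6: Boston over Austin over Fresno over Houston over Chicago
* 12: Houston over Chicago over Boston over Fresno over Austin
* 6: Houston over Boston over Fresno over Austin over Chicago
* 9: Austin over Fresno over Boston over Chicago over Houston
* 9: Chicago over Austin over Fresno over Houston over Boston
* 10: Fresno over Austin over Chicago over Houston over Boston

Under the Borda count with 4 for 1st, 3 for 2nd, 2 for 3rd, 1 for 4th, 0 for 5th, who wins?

Boston: 6×4 + 12×2 + 6×3 + 9×2 + 9×0 + 10×0 = 84
Fresno: 6×2 + 12×1 + 6×2 + 9×3 + 9×2 + 10×4 = 121
Houston: 6×1 + 12×4 + 6×4 + 9×0 + 9×1 + 10×1 = 97
Chicago: 6×0 + 12×3 + 6×0 + 9×1 + 9×4 + 10×2 = 101
Austin: 6×3 + 12×0 + 6×1 + 9×4 + 9×3 + 10×3 = 117

Fresno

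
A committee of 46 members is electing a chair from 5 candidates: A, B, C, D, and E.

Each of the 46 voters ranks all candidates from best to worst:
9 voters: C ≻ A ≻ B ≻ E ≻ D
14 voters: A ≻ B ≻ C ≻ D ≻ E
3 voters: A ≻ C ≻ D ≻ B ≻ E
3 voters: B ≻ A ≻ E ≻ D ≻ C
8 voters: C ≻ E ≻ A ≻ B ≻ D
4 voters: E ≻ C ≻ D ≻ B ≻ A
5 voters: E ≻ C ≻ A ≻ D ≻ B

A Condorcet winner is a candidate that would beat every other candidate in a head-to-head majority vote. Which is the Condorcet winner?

C

C vs A: 26–20
C vs B: 29–17
C vs D: 43–3
C vs E: 34–12
C beats every other candidate.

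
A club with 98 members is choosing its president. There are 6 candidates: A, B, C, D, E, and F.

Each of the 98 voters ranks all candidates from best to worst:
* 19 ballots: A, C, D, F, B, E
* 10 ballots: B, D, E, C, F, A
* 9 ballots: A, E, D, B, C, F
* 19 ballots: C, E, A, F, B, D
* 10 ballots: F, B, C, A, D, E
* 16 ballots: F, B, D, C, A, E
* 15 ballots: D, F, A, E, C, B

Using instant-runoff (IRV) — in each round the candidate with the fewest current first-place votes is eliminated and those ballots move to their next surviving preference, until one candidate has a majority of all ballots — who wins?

Round 1: A 28, B 10, C 19, D 15, E 0, F 26. E eliminated.
Round 2: A 28, B 10, C 19, D 15, F 26. B eliminated.
Round 3: A 28, C 19, D 25, F 26. C eliminated.
Round 4: A 47, D 25, F 26. D eliminated.
Round 5: A 47, F 51. F has a majority (≥50).

F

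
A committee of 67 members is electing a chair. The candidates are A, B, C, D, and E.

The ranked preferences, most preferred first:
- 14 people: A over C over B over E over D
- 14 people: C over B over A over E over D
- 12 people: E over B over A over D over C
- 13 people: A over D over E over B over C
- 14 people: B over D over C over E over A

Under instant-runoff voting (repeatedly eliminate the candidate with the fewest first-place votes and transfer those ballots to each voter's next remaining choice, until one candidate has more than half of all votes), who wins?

B

Round 1: A 27, B 14, C 14, D 0, E 12. D eliminated.
Round 2: A 27, B 14, C 14, E 12. E eliminated.
Round 3: A 27, B 26, C 14. C eliminated.
Round 4: A 27, B 40. B has a majority (≥34).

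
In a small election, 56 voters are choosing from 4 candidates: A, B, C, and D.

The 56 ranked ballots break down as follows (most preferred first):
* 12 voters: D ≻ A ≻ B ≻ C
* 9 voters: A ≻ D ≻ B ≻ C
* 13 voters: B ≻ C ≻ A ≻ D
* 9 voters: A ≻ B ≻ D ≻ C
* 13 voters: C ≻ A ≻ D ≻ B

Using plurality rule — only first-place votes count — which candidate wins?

First-place votes: A 18, B 13, C 13, D 12.

A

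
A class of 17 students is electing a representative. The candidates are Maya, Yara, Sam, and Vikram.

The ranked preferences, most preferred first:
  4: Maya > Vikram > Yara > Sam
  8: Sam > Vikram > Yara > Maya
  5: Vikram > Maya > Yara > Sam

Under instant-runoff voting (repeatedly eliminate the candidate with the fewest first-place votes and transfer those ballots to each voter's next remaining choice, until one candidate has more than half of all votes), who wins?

Vikram

Round 1: Maya 4, Yara 0, Sam 8, Vikram 5. Yara eliminated.
Round 2: Maya 4, Sam 8, Vikram 5. Maya eliminated.
Round 3: Sam 8, Vikram 9. Vikram has a majority (≥9).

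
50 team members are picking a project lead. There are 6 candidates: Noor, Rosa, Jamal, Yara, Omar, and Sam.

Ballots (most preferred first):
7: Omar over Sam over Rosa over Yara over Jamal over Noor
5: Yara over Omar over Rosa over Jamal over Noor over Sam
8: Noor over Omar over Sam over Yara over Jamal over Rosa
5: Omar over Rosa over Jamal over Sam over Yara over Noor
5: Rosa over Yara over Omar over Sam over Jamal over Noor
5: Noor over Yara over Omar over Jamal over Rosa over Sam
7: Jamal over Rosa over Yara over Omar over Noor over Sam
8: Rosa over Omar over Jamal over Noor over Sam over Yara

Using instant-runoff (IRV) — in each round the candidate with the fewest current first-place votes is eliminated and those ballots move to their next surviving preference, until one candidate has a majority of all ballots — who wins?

Round 1: Noor 13, Rosa 13, Jamal 7, Yara 5, Omar 12, Sam 0. Sam eliminated.
Round 2: Noor 13, Rosa 13, Jamal 7, Yara 5, Omar 12. Yara eliminated.
Round 3: Noor 13, Rosa 13, Jamal 7, Omar 17. Jamal eliminated.
Round 4: Noor 13, Rosa 20, Omar 17. Noor eliminated.
Round 5: Rosa 20, Omar 30. Omar has a majority (≥26).

Omar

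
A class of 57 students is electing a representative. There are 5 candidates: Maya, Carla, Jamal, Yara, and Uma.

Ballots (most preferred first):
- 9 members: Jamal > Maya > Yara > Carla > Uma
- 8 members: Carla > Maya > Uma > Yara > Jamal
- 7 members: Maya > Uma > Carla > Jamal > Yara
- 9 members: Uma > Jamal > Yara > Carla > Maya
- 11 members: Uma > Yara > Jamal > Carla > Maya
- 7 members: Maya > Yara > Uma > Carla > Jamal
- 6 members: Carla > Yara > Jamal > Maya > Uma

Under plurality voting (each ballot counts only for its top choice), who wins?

First-place votes: Maya 14, Carla 14, Jamal 9, Yara 0, Uma 20.

Uma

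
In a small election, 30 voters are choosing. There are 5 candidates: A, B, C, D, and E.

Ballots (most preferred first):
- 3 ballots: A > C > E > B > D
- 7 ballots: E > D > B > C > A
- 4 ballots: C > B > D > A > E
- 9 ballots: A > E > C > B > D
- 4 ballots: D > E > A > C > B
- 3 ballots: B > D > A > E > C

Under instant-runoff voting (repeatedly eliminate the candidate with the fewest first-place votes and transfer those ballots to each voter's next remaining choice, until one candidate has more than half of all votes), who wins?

Round 1: A 12, B 3, C 4, D 4, E 7. B eliminated.
Round 2: A 12, C 4, D 7, E 7. C eliminated.
Round 3: A 12, D 11, E 7. E eliminated.
Round 4: A 12, D 18. D has a majority (≥16).

D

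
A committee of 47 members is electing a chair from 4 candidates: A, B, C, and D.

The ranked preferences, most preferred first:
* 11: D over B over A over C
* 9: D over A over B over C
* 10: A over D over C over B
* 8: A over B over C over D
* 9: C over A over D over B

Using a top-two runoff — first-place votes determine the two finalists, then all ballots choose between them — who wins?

A

Round 1 first-place votes: A 18, B 0, C 9, D 20. D and A advance.
Runoff: D is ranked above A on 20 ballots, A above D on 27.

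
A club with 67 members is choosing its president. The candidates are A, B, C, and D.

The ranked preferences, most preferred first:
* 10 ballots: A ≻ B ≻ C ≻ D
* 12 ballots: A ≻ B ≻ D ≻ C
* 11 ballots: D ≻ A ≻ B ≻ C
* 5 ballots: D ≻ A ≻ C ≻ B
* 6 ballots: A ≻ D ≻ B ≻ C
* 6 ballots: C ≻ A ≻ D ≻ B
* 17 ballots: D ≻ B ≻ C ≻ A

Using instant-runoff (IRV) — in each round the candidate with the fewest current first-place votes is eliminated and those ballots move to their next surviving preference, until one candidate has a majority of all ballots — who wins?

A

Round 1: A 28, B 0, C 6, D 33. B eliminated.
Round 2: A 28, C 6, D 33. C eliminated.
Round 3: A 34, D 33. A has a majority (≥34).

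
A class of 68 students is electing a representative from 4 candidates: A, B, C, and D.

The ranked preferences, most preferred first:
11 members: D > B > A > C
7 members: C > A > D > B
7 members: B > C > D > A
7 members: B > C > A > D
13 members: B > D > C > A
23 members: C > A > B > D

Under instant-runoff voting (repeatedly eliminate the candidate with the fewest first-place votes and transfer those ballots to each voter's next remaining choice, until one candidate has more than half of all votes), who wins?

B

Round 1: A 0, B 27, C 30, D 11. A eliminated.
Round 2: B 27, C 30, D 11. D eliminated.
Round 3: B 38, C 30. B has a majority (≥35).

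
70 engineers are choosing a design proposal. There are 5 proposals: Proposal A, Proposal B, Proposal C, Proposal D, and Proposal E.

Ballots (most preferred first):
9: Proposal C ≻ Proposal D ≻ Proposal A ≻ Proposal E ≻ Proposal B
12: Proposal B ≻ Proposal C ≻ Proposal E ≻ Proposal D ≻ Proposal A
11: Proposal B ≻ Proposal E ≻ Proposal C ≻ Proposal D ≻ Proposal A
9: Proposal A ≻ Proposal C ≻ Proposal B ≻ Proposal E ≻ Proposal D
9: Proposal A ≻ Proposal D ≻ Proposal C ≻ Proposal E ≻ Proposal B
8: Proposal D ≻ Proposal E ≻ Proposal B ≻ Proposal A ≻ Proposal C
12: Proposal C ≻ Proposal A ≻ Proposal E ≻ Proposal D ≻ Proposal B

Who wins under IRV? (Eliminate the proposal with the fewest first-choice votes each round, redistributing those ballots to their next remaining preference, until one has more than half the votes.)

Round 1: Proposal A 18, Proposal B 23, Proposal C 21, Proposal D 8, Proposal E 0. Proposal E eliminated.
Round 2: Proposal A 18, Proposal B 23, Proposal C 21, Proposal D 8. Proposal D eliminated.
Round 3: Proposal A 18, Proposal B 31, Proposal C 21. Proposal A eliminated.
Round 4: Proposal B 31, Proposal C 39. Proposal C has a majority (≥36).

Proposal C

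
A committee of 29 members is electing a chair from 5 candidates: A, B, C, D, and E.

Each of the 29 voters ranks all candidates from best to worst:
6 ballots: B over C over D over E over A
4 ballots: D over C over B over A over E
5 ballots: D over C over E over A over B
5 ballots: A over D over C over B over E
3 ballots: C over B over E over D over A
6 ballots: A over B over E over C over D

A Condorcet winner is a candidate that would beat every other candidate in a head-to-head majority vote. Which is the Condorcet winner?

C vs A: 18–11
C vs B: 17–12
C vs D: 15–14
C vs E: 23–6
C beats every other candidate.

C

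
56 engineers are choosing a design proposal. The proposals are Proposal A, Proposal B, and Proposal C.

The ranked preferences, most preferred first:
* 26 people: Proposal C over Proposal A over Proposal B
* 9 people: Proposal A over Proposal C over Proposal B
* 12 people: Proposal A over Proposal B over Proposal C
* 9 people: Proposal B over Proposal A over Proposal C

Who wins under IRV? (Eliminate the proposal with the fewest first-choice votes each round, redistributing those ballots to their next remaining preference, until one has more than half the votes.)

Proposal A

Round 1: Proposal A 21, Proposal B 9, Proposal C 26. Proposal B eliminated.
Round 2: Proposal A 30, Proposal C 26. Proposal A has a majority (≥29).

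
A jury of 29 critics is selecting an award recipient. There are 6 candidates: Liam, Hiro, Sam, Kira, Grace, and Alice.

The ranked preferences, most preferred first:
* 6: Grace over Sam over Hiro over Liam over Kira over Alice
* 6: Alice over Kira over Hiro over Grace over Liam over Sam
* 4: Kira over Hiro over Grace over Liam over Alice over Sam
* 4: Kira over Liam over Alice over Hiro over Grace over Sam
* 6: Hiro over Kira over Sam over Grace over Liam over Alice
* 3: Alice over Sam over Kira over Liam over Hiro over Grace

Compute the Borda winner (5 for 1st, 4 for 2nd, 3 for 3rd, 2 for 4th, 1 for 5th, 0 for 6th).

Kira

Liam: 6×2 + 6×1 + 4×2 + 4×4 + 6×1 + 3×2 = 54
Hiro: 6×3 + 6×3 + 4×4 + 4×2 + 6×5 + 3×1 = 93
Sam: 6×4 + 6×0 + 4×0 + 4×0 + 6×3 + 3×4 = 54
Kira: 6×1 + 6×4 + 4×5 + 4×5 + 6×4 + 3×3 = 103
Grace: 6×5 + 6×2 + 4×3 + 4×1 + 6×2 + 3×0 = 70
Alice: 6×0 + 6×5 + 4×1 + 4×3 + 6×0 + 3×5 = 61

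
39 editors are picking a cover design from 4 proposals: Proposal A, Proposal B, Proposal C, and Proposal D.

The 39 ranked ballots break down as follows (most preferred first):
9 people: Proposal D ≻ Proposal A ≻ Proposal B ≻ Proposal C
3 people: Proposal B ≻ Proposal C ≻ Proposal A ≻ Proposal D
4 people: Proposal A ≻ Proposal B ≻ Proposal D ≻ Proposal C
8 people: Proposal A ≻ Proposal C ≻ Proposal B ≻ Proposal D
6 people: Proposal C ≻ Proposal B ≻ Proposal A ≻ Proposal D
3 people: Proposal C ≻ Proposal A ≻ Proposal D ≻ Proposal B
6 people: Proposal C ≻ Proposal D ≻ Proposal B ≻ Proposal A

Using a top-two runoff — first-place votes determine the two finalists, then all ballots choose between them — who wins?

Round 1 first-place votes: Proposal A 12, Proposal B 3, Proposal C 15, Proposal D 9. Proposal C and Proposal A advance.
Runoff: Proposal C is ranked above Proposal A on 18 ballots, Proposal A above Proposal C on 21.

Proposal A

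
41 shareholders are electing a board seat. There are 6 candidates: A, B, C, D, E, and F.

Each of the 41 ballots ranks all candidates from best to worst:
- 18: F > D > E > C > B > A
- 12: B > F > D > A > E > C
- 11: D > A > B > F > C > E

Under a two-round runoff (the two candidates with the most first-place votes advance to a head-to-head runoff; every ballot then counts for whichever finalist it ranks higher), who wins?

Round 1 first-place votes: A 0, B 12, C 0, D 11, E 0, F 18. F and B advance.
Runoff: F is ranked above B on 18 ballots, B above F on 23.

B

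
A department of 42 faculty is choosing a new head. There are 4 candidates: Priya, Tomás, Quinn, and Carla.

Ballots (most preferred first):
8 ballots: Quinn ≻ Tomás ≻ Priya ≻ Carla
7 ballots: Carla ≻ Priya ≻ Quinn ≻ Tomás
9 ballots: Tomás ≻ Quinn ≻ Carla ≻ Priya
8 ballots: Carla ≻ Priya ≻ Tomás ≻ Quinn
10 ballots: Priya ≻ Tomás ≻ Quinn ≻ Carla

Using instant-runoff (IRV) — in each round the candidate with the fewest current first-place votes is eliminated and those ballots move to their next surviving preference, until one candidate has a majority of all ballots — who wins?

Tomás

Round 1: Priya 10, Tomás 9, Quinn 8, Carla 15. Quinn eliminated.
Round 2: Priya 10, Tomás 17, Carla 15. Priya eliminated.
Round 3: Tomás 27, Carla 15. Tomás has a majority (≥22).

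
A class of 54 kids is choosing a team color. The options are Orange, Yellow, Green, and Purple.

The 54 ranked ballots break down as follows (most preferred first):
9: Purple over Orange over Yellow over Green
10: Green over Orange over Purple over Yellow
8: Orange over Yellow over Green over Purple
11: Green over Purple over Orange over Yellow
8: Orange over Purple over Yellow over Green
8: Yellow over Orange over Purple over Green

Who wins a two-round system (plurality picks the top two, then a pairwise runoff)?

Orange

Round 1 first-place votes: Orange 16, Yellow 8, Green 21, Purple 9. Green and Orange advance.
Runoff: Green is ranked above Orange on 21 ballots, Orange above Green on 33.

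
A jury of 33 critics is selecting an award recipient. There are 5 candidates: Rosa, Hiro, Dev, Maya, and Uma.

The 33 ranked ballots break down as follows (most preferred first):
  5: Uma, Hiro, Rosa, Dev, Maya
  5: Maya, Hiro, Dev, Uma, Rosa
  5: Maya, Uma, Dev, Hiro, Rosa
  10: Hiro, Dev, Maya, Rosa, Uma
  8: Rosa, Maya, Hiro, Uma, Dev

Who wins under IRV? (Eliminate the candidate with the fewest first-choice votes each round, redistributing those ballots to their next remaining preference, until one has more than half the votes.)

Maya

Round 1: Rosa 8, Hiro 10, Dev 0, Maya 10, Uma 5. Dev eliminated.
Round 2: Rosa 8, Hiro 10, Maya 10, Uma 5. Uma eliminated.
Round 3: Rosa 8, Hiro 15, Maya 10. Rosa eliminated.
Round 4: Hiro 15, Maya 18. Maya has a majority (≥17).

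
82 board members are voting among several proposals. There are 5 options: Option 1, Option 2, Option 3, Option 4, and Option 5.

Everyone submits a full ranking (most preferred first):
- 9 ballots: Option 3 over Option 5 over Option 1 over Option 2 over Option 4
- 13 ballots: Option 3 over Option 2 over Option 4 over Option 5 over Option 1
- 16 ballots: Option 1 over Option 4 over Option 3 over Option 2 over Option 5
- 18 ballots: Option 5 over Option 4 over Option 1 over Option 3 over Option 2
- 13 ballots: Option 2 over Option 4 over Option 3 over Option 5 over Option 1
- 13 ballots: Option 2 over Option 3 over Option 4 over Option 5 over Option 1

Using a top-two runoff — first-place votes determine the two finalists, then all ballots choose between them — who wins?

Round 1 first-place votes: Option 1 16, Option 2 26, Option 3 22, Option 4 0, Option 5 18. Option 2 and Option 3 advance.
Runoff: Option 2 is ranked above Option 3 on 26 ballots, Option 3 above Option 2 on 56.

Option 3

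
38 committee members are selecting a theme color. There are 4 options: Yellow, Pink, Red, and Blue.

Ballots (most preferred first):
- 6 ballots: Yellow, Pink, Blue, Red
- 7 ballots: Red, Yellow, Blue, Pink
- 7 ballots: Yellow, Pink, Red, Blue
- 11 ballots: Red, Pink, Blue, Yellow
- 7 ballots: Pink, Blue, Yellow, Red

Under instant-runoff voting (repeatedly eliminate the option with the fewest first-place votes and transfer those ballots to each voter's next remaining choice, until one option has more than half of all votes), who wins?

Yellow

Round 1: Yellow 13, Pink 7, Red 18, Blue 0. Blue eliminated.
Round 2: Yellow 13, Pink 7, Red 18. Pink eliminated.
Round 3: Yellow 20, Red 18. Yellow has a majority (≥20).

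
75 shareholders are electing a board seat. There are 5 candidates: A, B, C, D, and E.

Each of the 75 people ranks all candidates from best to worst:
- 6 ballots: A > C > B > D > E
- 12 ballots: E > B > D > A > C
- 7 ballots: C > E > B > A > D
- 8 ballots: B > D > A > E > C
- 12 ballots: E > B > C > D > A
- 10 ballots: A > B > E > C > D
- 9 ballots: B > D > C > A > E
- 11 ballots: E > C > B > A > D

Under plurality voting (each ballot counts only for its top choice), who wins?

E

First-place votes: A 16, B 17, C 7, D 0, E 35.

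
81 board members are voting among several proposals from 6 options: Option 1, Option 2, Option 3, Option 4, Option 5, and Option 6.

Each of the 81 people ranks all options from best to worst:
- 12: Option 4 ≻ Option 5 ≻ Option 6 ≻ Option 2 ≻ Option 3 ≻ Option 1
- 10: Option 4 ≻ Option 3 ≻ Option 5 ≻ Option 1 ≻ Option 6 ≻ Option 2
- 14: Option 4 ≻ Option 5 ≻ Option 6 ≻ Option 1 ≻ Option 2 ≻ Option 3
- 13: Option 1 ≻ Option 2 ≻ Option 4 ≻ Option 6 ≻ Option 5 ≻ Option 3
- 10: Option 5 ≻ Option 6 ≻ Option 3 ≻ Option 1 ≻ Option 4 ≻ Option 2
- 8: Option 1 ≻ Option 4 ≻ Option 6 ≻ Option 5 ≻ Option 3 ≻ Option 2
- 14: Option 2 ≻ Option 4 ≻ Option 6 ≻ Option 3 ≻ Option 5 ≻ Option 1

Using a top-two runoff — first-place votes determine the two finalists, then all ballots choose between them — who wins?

Option 4

Round 1 first-place votes: Option 1 21, Option 2 14, Option 3 0, Option 4 36, Option 5 10, Option 6 0. Option 4 and Option 1 advance.
Runoff: Option 4 is ranked above Option 1 on 50 ballots, Option 1 above Option 4 on 31.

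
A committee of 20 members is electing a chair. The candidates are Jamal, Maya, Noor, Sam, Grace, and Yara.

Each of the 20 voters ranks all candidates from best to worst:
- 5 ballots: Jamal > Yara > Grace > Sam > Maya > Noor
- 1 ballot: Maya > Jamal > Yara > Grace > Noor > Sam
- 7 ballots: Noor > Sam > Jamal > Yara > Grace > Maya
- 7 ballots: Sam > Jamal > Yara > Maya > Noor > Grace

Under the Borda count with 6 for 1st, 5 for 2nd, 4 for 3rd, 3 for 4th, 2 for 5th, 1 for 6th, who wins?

Jamal

Jamal: 5×6 + 1×5 + 7×4 + 7×5 = 98
Maya: 5×2 + 1×6 + 7×1 + 7×3 = 44
Noor: 5×1 + 1×2 + 7×6 + 7×2 = 63
Sam: 5×3 + 1×1 + 7×5 + 7×6 = 93
Grace: 5×4 + 1×3 + 7×2 + 7×1 = 44
Yara: 5×5 + 1×4 + 7×3 + 7×4 = 78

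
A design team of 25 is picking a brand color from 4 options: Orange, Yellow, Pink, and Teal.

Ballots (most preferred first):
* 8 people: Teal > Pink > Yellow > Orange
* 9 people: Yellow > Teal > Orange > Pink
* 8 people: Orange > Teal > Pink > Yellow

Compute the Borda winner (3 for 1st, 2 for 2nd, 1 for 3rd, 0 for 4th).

Teal

Orange: 8×0 + 9×1 + 8×3 = 33
Yellow: 8×1 + 9×3 + 8×0 = 35
Pink: 8×2 + 9×0 + 8×1 = 24
Teal: 8×3 + 9×2 + 8×2 = 58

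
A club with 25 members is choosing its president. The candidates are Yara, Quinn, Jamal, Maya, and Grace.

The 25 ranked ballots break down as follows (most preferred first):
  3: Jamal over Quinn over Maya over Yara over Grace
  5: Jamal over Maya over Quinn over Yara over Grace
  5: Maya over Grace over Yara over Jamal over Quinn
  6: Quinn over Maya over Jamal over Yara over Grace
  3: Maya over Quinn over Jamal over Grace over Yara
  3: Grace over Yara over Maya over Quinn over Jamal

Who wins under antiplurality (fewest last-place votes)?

Last-place votes: Yara 3, Quinn 5, Jamal 3, Maya 0, Grace 14.

Maya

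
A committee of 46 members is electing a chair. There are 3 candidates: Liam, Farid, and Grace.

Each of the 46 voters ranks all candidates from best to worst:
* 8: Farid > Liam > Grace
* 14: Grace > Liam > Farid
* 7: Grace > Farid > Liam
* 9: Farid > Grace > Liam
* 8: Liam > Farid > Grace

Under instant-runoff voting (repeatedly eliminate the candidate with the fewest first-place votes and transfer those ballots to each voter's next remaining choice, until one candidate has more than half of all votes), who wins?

Round 1: Liam 8, Farid 17, Grace 21. Liam eliminated.
Round 2: Farid 25, Grace 21. Farid has a majority (≥24).

Farid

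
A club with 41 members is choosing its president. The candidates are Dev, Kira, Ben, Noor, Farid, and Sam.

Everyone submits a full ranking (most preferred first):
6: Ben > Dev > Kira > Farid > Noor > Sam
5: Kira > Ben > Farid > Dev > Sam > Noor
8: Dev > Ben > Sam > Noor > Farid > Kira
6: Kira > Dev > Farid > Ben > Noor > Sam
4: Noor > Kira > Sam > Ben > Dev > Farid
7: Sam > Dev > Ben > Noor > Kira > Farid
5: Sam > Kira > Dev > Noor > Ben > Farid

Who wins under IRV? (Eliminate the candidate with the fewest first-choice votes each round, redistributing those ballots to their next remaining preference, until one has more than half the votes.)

Round 1: Dev 8, Kira 11, Ben 6, Noor 4, Farid 0, Sam 12. Farid eliminated.
Round 2: Dev 8, Kira 11, Ben 6, Noor 4, Sam 12. Noor eliminated.
Round 3: Dev 8, Kira 15, Ben 6, Sam 12. Ben eliminated.
Round 4: Dev 14, Kira 15, Sam 12. Sam eliminated.
Round 5: Dev 21, Kira 20. Dev has a majority (≥21).

Dev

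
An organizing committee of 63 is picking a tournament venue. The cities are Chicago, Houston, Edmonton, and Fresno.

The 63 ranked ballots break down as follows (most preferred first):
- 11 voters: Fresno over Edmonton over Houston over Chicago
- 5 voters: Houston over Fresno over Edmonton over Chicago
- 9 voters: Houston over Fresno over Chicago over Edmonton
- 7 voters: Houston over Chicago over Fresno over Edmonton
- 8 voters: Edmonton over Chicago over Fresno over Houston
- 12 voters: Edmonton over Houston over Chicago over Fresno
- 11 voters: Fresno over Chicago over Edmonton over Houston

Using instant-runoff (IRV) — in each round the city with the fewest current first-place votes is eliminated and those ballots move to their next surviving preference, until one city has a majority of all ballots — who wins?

Houston

Round 1: Chicago 0, Houston 21, Edmonton 20, Fresno 22. Chicago eliminated.
Round 2: Houston 21, Edmonton 20, Fresno 22. Edmonton eliminated.
Round 3: Houston 33, Fresno 30. Houston has a majority (≥32).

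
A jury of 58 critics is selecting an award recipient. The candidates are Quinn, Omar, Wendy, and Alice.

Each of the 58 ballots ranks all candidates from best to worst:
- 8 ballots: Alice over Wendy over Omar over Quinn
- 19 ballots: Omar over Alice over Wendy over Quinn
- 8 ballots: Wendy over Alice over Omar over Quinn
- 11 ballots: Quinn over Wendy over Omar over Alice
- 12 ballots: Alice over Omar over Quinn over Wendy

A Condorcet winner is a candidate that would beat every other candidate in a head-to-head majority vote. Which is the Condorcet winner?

Omar vs Quinn: 47–11
Omar vs Wendy: 31–27
Omar vs Alice: 30–28
Omar beats every other candidate.

Omar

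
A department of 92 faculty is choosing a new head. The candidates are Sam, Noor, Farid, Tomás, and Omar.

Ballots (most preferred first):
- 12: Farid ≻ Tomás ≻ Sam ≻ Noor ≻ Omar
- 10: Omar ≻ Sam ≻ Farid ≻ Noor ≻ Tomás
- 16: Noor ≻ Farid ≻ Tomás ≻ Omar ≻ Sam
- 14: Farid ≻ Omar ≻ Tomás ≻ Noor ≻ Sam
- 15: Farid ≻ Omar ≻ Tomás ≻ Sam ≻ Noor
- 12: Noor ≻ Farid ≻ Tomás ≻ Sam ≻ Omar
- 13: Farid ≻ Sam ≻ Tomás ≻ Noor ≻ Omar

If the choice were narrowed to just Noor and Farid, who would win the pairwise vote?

Noor is ranked above Farid on 28 ballots; Farid above Noor on 64.

Farid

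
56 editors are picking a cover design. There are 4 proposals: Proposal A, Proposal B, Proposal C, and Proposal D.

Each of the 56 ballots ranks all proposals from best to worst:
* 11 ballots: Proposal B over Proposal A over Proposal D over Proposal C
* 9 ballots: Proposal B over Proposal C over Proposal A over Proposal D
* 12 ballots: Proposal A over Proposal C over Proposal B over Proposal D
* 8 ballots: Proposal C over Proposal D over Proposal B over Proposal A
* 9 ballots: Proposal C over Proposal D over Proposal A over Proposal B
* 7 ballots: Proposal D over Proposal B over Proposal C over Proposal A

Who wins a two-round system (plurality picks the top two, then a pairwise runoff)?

Proposal C

Round 1 first-place votes: Proposal A 12, Proposal B 20, Proposal C 17, Proposal D 7. Proposal B and Proposal C advance.
Runoff: Proposal B is ranked above Proposal C on 27 ballots, Proposal C above Proposal B on 29.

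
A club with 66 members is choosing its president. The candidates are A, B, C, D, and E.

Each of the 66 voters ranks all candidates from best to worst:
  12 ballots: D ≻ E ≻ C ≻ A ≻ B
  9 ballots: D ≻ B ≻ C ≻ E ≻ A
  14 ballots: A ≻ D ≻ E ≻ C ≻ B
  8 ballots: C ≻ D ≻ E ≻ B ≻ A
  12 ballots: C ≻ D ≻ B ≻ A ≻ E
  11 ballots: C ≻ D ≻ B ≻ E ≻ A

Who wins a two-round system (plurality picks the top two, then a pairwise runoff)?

D

Round 1 first-place votes: A 14, B 0, C 31, D 21, E 0. C and D advance.
Runoff: C is ranked above D on 31 ballots, D above C on 35.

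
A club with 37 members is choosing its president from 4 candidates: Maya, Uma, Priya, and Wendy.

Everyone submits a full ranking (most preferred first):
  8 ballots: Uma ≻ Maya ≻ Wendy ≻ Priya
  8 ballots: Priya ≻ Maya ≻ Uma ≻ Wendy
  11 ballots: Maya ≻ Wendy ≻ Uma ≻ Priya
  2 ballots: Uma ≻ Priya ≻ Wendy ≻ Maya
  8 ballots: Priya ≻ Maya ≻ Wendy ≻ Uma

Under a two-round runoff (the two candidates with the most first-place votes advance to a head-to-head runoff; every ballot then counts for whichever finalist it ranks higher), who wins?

Maya

Round 1 first-place votes: Maya 11, Uma 10, Priya 16, Wendy 0. Priya and Maya advance.
Runoff: Priya is ranked above Maya on 18 ballots, Maya above Priya on 19.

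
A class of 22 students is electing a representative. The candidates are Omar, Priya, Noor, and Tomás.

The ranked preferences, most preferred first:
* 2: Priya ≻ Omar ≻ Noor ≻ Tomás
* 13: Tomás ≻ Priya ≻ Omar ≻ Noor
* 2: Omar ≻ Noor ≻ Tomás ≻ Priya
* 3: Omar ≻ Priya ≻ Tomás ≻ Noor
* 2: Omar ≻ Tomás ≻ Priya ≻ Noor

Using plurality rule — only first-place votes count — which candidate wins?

First-place votes: Omar 7, Priya 2, Noor 0, Tomás 13.

Tomás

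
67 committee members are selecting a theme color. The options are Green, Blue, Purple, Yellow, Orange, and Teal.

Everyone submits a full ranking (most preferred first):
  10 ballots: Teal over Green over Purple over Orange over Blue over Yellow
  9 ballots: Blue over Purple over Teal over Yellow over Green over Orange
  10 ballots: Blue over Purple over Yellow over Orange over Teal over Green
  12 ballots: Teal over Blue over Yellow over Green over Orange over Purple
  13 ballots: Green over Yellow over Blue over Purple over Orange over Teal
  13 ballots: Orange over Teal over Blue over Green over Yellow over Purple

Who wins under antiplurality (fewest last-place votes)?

Last-place votes: Green 10, Blue 0, Purple 25, Yellow 10, Orange 9, Teal 13.

Blue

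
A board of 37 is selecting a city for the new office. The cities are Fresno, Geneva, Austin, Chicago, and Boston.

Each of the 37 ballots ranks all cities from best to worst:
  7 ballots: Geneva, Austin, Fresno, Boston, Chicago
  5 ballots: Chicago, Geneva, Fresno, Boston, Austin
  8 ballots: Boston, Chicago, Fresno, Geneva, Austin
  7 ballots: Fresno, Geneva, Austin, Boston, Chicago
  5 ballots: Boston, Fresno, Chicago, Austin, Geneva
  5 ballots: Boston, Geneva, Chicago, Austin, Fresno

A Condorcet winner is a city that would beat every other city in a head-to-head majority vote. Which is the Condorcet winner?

Fresno

Fresno vs Geneva: 20–17
Fresno vs Austin: 25–12
Fresno vs Chicago: 19–18
Fresno vs Boston: 19–18
Fresno beats every other city.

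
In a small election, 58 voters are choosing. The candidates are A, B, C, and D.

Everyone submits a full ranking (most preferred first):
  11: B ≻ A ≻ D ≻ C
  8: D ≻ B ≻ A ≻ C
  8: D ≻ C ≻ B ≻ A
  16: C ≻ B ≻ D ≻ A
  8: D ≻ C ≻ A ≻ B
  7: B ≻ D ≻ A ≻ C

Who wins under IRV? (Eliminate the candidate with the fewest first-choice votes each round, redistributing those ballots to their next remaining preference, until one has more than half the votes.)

B

Round 1: A 0, B 18, C 16, D 24. A eliminated.
Round 2: B 18, C 16, D 24. C eliminated.
Round 3: B 34, D 24. B has a majority (≥30).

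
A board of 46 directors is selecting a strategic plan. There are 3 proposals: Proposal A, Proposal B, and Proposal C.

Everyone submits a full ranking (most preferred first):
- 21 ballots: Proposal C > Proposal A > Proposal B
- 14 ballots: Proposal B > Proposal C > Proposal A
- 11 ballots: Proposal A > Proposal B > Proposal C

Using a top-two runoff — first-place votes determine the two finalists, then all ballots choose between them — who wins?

Round 1 first-place votes: Proposal A 11, Proposal B 14, Proposal C 21. Proposal C and Proposal B advance.
Runoff: Proposal C is ranked above Proposal B on 21 ballots, Proposal B above Proposal C on 25.

Proposal B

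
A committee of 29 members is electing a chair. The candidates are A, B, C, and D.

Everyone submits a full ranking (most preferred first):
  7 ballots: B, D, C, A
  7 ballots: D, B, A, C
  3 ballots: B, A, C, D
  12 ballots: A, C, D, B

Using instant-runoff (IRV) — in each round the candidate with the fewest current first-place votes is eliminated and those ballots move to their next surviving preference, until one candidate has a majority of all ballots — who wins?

Round 1: A 12, B 10, C 0, D 7. C eliminated.
Round 2: A 12, B 10, D 7. D eliminated.
Round 3: A 12, B 17. B has a majority (≥15).

B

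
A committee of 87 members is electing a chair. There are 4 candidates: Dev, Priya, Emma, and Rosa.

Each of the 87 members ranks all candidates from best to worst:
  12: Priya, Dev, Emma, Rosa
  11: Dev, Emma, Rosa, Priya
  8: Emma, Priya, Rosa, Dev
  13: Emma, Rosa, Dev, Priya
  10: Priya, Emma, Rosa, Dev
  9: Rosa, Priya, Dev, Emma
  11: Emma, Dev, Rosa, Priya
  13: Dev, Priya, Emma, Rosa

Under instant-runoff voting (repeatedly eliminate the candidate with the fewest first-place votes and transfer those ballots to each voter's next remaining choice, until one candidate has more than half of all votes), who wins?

Round 1: Dev 24, Priya 22, Emma 32, Rosa 9. Rosa eliminated.
Round 2: Dev 24, Priya 31, Emma 32. Dev eliminated.
Round 3: Priya 44, Emma 43. Priya has a majority (≥44).

Priya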